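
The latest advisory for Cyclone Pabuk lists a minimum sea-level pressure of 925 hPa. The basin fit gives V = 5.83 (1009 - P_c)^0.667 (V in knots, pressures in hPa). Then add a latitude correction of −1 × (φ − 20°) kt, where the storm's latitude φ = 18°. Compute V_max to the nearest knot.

114 kt

ΔP = 1009 − 925 = 84 hPa.
84^0.667 ≈ 19.209.
V ≈ 5.83 × 19.209 ≈ 112.0 kt.
Latitude correction: −1 × (18 − 20) = 2 kt.
Corrected V ≈ 114 kt → 114 kt.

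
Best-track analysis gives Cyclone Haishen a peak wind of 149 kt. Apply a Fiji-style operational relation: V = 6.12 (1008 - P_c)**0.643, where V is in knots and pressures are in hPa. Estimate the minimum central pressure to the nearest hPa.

865 hPa

ΔP = (V / 6.12)^(1/0.643) = (149/6.12)^1.555.
149/6.12 = 24.346; 24.346^1.555 ≈ 143.28 hPa.
P_c = 1008 − 143.28 = 864.72 ≈ 865 hPa.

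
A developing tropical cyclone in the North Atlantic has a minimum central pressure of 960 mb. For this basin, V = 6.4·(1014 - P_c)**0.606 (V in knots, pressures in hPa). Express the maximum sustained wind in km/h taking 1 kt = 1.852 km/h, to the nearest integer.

ΔP = 1014 − 960 = 54 mb.
V ≈ 6.4 × 54^0.606 = 6.4 × 11.216 ≈ 71.781 kt.
71.781 × 1.852 ≈ 132.94 km/h → 133 km/h.

133 km/h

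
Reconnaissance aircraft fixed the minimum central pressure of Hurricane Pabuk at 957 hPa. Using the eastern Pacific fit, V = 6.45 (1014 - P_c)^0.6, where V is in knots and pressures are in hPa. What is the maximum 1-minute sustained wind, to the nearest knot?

ΔP = 1014 − 957 = 57 hPa.
57^0.6 ≈ 11.312.
V ≈ 6.45 × 11.312 ≈ 73.0 kt.

73 kt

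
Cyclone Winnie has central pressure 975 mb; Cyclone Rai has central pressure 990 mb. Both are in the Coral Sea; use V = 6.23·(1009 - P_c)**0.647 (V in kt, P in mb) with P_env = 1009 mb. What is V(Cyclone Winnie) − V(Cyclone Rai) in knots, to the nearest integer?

19 kt

Cyclone Winnie: ΔP = 34; V ≈ 6.23 × 34^0.647 ≈ 61.00 kt.
Cyclone Rai: ΔP = 19; V ≈ 6.23 × 19^0.647 ≈ 41.86 kt.
Difference ≈ 61.00 − 41.86 = 19.14 → 19 kt.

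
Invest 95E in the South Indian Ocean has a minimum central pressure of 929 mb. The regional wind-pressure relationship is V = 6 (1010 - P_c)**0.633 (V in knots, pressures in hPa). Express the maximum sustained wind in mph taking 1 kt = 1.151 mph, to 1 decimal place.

111.5 mph

ΔP = 1010 − 929 = 81 mb.
V ≈ 6 × 81^0.633 = 6 × 16.146 ≈ 96.877 kt.
96.877 × 1.151 ≈ 111.51 mph → 111.5 mph.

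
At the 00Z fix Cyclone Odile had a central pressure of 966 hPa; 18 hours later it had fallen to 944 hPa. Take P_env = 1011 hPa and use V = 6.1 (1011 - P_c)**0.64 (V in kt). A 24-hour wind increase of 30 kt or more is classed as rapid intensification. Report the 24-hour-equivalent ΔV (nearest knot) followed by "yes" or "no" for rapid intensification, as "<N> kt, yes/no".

27 kt, no

V₁: ΔP = 45, V ≈ 6.1 × 45^0.64 ≈ 69.72 kt.
V₂: ΔP = 67, V ≈ 6.1 × 67^0.64 ≈ 89.95 kt.
ΔV over 18 h = 20.23 kt → 24 h equivalent = 20.23 × 24/18 ≈ 26.97 kt.
27 kt < 30 kt ⇒ not rapid intensification.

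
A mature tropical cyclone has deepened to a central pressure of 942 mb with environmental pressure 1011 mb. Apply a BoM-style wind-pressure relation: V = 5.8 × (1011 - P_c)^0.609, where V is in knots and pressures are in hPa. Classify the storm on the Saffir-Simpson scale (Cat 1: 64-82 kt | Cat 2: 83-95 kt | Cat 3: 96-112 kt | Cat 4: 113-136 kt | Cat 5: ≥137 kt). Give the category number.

1

ΔP = 1011 − 942 = 69 mb.
V ≈ 5.8 × 69^0.609 = 5.8 × 13.18 ≈ 76 kt.
76 kt falls in the Category 1 band.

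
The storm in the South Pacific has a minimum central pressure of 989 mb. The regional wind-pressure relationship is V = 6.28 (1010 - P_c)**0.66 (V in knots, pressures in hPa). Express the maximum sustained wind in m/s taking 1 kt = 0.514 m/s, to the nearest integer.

ΔP = 1010 − 989 = 21 mb.
V ≈ 6.28 × 21^0.66 = 6.28 × 7.459 ≈ 46.841 kt.
46.841 × 0.514 ≈ 24.08 m/s → 24 m/s.

24 m/s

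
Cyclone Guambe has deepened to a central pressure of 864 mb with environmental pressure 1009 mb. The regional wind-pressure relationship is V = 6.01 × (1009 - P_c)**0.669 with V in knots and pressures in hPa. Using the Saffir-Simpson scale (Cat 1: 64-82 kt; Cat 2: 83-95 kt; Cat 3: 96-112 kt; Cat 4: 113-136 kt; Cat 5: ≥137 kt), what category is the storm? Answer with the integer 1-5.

5

ΔP = 1009 − 864 = 145 mb.
V ≈ 6.01 × 145^0.669 = 6.01 × 27.92 ≈ 168 kt.
168 kt falls in the Category 5 band.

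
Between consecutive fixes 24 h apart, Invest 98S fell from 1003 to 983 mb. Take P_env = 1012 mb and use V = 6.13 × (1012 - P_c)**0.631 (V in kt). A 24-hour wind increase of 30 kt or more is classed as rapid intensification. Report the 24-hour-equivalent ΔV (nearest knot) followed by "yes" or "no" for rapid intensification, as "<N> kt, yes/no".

27 kt, no

V₁: ΔP = 9, V ≈ 6.13 × 9^0.631 ≈ 24.52 kt.
V₂: ΔP = 29, V ≈ 6.13 × 29^0.631 ≈ 51.31 kt.
ΔV over 24 h = 26.79 kt → 24 h equivalent = 26.79 × 24/24 ≈ 26.79 kt.
27 kt < 30 kt ⇒ not rapid intensification.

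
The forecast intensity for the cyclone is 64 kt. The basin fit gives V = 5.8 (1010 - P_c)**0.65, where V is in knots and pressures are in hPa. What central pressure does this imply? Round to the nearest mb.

ΔP = (V / 5.8)^(1/0.65) = (64/5.8)^1.538.
64/5.8 = 11.034; 11.034^1.538 ≈ 40.20 mb.
P_c = 1010 − 40.20 = 969.80 ≈ 970 mb.

970 mb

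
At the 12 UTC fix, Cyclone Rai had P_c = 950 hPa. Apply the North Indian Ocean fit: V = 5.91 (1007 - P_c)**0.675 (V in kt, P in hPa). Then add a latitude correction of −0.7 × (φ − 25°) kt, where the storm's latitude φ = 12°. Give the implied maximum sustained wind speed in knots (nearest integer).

100 kt

ΔP = 1007 − 950 = 57 hPa.
57^0.675 ≈ 15.318.
V ≈ 5.91 × 15.318 ≈ 90.5 kt.
Latitude correction: −0.7 × (12 − 25) = 9.1 kt.
Corrected V ≈ 99.6 kt → 100 kt.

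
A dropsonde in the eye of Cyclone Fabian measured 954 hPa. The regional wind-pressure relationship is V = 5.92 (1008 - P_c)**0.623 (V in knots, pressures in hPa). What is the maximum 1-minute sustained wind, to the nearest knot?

71 kt

ΔP = 1008 − 954 = 54 hPa.
54^0.623 ≈ 12.003.
V ≈ 5.92 × 12.003 ≈ 71.1 kt.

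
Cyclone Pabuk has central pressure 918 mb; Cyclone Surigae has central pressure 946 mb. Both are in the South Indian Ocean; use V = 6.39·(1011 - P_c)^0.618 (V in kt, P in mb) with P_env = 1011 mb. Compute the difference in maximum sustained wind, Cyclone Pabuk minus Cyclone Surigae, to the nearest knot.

Cyclone Pabuk: ΔP = 93; V ≈ 6.39 × 93^0.618 ≈ 105.20 kt.
Cyclone Surigae: ΔP = 65; V ≈ 6.39 × 65^0.618 ≈ 84.31 kt.
Difference ≈ 105.20 − 84.31 = 20.89 → 21 kt.

21 kt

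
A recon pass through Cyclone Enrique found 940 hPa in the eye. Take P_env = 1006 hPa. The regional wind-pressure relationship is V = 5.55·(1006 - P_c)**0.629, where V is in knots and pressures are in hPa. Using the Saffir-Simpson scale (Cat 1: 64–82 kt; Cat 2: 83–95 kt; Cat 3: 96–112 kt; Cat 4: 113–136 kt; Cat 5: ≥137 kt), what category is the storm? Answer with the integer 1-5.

ΔP = 1006 − 940 = 66 hPa.
V ≈ 5.55 × 66^0.629 = 5.55 × 13.95 ≈ 77 kt.
77 kt falls in the Category 1 band.

1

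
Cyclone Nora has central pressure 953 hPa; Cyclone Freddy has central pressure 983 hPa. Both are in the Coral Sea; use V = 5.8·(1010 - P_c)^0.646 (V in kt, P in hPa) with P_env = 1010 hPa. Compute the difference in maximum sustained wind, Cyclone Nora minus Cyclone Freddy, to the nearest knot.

30 kt

Cyclone Nora: ΔP = 57; V ≈ 5.8 × 57^0.646 ≈ 79.02 kt.
Cyclone Freddy: ΔP = 27; V ≈ 5.8 × 27^0.646 ≈ 48.76 kt.
Difference ≈ 79.02 − 48.76 = 30.26 → 30 kt.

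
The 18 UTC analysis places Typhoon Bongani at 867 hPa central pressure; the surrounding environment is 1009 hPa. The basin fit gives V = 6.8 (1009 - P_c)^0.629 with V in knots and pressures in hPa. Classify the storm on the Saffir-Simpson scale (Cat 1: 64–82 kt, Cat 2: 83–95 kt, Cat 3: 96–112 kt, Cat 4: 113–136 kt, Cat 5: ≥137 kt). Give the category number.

ΔP = 1009 − 867 = 142 hPa.
V ≈ 6.8 × 142^0.629 = 6.8 × 22.58 ≈ 154 kt.
154 kt falls in the Category 5 band.

5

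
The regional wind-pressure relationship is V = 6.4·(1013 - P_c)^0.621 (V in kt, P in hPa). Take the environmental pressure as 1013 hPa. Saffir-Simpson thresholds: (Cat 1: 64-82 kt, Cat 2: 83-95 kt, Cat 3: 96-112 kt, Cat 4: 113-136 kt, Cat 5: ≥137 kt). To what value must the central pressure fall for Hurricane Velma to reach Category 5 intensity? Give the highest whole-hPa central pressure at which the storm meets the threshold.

874 hPa

Category 5 begins at V = 137 kt.
Required ΔP = (137/6.4)^(1/0.621) = 21.406^1.610 ≈ 138.86 hPa.
P_c ≤ 1013 − 138.86 = 874.14, so the highest integer P_c is 874 hPa.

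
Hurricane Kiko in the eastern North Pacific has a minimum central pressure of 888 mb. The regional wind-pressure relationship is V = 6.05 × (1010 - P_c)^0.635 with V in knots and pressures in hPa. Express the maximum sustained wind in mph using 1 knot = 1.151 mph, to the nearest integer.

ΔP = 1010 − 888 = 122 mb.
V ≈ 6.05 × 122^0.635 = 6.05 × 21.127 ≈ 127.819 kt.
127.819 × 1.151 ≈ 147.12 mph → 147 mph.

147 mph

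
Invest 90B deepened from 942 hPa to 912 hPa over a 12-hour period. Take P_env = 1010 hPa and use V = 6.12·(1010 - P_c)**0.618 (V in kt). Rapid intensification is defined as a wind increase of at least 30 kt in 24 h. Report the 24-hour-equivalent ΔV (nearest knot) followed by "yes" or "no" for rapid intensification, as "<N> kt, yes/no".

42 kt, yes

V₁: ΔP = 68, V ≈ 6.12 × 68^0.618 ≈ 83.03 kt.
V₂: ΔP = 98, V ≈ 6.12 × 98^0.618 ≈ 104.07 kt.
ΔV over 12 h = 21.04 kt → 24 h equivalent = 21.04 × 24/12 ≈ 42.08 kt.
42 kt ≥ 30 kt ⇒ rapid intensification.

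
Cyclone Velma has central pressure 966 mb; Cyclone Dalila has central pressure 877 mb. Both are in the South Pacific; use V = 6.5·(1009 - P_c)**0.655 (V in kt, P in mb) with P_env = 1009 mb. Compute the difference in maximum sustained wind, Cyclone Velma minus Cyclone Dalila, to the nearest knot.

-83 kt

Cyclone Velma: ΔP = 43; V ≈ 6.5 × 43^0.655 ≈ 76.35 kt.
Cyclone Dalila: ΔP = 132; V ≈ 6.5 × 132^0.655 ≈ 159.18 kt.
Difference ≈ 76.35 − 159.18 = -82.83 → -83 kt.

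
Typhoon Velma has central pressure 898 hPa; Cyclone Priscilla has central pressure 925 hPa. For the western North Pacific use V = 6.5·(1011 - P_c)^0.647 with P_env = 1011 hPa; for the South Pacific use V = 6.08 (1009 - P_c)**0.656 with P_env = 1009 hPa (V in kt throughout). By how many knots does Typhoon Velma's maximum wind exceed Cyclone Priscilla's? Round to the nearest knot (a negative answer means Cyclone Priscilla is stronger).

27 kt

Typhoon Velma: ΔP = 113; V ≈ 6.5 × 113^0.647 ≈ 138.44 kt.
Cyclone Priscilla: ΔP = 84; V ≈ 6.08 × 84^0.656 ≈ 111.23 kt.
Difference ≈ 138.44 − 111.23 = 27.21 → 27 kt.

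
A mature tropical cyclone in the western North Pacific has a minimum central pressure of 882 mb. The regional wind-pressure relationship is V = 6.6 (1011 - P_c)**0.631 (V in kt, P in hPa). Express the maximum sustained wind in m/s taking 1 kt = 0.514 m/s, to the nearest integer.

73 m/s

ΔP = 1011 − 882 = 129 mb.
V ≈ 6.6 × 129^0.631 = 6.6 × 21.468 ≈ 141.686 kt.
141.686 × 0.514 ≈ 72.83 m/s → 73 m/s.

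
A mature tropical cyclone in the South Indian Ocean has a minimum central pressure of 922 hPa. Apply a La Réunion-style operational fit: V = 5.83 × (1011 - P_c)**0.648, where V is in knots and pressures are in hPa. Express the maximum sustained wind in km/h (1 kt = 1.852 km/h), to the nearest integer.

ΔP = 1011 − 922 = 89 hPa.
V ≈ 5.83 × 89^0.648 = 5.83 × 18.332 ≈ 106.874 kt.
106.874 × 1.852 ≈ 197.93 km/h → 198 km/h.

198 km/h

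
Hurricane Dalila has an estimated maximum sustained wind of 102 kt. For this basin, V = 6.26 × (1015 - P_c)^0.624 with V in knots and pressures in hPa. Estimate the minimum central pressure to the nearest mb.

ΔP = (V / 6.26)^(1/0.624) = (102/6.26)^1.603.
102/6.26 = 16.294; 16.294^1.603 ≈ 87.57 mb.
P_c = 1015 − 87.57 = 927.43 ≈ 927 mb.

927 mb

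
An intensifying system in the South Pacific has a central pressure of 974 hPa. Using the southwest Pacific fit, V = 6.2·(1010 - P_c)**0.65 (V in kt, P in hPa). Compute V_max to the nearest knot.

ΔP = 1010 − 974 = 36 hPa.
36^0.65 ≈ 10.271.
V ≈ 6.2 × 10.271 ≈ 63.7 kt.

64 kt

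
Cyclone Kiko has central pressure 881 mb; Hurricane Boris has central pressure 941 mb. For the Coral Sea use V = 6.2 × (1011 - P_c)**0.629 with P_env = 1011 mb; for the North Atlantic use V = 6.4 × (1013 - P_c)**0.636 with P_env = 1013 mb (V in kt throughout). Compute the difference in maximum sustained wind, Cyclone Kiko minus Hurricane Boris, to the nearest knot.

Cyclone Kiko: ΔP = 130; V ≈ 6.2 × 130^0.629 ≈ 132.45 kt.
Hurricane Boris: ΔP = 72; V ≈ 6.4 × 72^0.636 ≈ 97.15 kt.
Difference ≈ 132.45 − 97.15 = 35.30 → 35 kt.

35 kt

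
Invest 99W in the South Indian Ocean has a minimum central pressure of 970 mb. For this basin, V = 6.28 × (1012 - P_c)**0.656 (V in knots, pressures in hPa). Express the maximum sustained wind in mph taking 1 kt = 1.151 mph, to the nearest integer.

ΔP = 1012 − 970 = 42 mb.
V ≈ 6.28 × 42^0.656 = 6.28 × 11.611 ≈ 72.914 kt.
72.914 × 1.151 ≈ 83.92 mph → 84 mph.

84 mph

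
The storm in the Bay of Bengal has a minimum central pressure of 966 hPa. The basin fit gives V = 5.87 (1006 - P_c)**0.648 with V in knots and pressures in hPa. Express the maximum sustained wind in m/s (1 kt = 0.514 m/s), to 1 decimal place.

32.9 m/s

ΔP = 1006 − 966 = 40 hPa.
V ≈ 5.87 × 40^0.648 = 5.87 × 10.918 ≈ 64.087 kt.
64.087 × 0.514 ≈ 32.94 m/s → 32.9 m/s.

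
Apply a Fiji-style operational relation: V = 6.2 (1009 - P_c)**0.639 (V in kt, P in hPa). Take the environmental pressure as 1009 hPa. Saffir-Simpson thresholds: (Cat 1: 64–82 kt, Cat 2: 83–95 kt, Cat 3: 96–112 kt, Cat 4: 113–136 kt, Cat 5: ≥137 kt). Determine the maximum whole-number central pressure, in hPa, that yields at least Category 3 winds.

Category 3 begins at V = 96 kt.
Required ΔP = (96/6.2)^(1/0.639) = 15.484^1.565 ≈ 72.79 hPa.
P_c ≤ 1009 − 72.79 = 936.21, so the highest integer P_c is 936 hPa.

936 hPa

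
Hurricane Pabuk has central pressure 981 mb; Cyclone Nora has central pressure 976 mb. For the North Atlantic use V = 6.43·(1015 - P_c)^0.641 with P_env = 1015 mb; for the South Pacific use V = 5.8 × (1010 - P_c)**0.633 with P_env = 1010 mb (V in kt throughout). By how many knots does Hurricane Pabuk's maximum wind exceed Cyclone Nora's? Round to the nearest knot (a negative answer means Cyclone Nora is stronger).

8 kt

Hurricane Pabuk: ΔP = 34; V ≈ 6.43 × 34^0.641 ≈ 61.64 kt.
Cyclone Nora: ΔP = 34; V ≈ 5.8 × 34^0.633 ≈ 54.06 kt.
Difference ≈ 61.64 − 54.06 = 7.58 → 8 kt.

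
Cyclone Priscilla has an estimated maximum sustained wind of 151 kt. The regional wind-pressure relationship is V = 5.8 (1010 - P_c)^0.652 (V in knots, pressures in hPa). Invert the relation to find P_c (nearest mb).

ΔP = (V / 5.8)^(1/0.652) = (151/5.8)^1.534.
151/5.8 = 26.034; 26.034^1.534 ≈ 148.28 mb.
P_c = 1010 − 148.28 = 861.72 ≈ 862 mb.

862 mb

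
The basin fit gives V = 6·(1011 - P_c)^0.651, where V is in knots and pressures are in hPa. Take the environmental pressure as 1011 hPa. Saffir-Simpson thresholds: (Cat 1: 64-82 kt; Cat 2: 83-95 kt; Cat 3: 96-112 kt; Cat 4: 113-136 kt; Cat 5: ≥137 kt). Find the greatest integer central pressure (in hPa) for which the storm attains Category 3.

940 hPa

Category 3 begins at V = 96 kt.
Required ΔP = (96/6)^(1/0.651) = 16.000^1.536 ≈ 70.74 hPa.
P_c ≤ 1011 − 70.74 = 940.26, so the highest integer P_c is 940 hPa.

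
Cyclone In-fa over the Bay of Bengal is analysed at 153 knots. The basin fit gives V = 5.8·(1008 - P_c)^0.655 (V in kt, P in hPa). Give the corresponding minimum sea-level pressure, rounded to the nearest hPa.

ΔP = (V / 5.8)^(1/0.655) = (153/5.8)^1.527.
153/5.8 = 26.379; 26.379^1.527 ≈ 147.87 hPa.
P_c = 1008 − 147.87 = 860.13 ≈ 860 hPa.

860 hPa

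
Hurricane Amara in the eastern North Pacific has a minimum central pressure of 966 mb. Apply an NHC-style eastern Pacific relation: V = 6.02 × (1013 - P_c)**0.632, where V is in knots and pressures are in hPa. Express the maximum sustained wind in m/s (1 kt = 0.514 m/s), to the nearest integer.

ΔP = 1013 − 966 = 47 mb.
V ≈ 6.02 × 47^0.632 = 6.02 × 11.396 ≈ 68.606 kt.
68.606 × 0.514 ≈ 35.26 m/s → 35 m/s.

35 m/s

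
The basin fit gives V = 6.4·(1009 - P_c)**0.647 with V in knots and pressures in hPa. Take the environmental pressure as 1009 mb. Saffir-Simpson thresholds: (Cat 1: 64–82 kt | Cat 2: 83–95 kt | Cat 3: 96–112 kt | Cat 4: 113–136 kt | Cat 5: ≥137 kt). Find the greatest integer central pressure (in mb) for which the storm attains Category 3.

Category 3 begins at V = 96 kt.
Required ΔP = (96/6.4)^(1/0.647) = 15.000^1.546 ≈ 65.73 mb.
P_c ≤ 1009 − 65.73 = 943.27, so the highest integer P_c is 943 mb.

943 mb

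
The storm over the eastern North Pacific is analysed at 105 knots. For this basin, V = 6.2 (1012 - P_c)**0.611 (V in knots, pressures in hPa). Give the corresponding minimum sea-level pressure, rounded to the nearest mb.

ΔP = (V / 6.2)^(1/0.611) = (105/6.2)^1.637.
105/6.2 = 16.935; 16.935^1.637 ≈ 102.59 mb.
P_c = 1012 − 102.59 = 909.41 ≈ 909 mb.

909 mb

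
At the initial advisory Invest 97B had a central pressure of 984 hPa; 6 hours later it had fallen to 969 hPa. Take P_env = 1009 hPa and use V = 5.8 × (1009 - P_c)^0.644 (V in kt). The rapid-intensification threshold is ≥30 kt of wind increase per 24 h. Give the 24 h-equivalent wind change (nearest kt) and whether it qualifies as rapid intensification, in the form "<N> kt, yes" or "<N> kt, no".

65 kt, yes

V₁: ΔP = 25, V ≈ 5.8 × 25^0.644 ≈ 46.10 kt.
V₂: ΔP = 40, V ≈ 5.8 × 40^0.644 ≈ 62.40 kt.
ΔV over 6 h = 16.30 kt → 24 h equivalent = 16.30 × 24/6 ≈ 65.20 kt.
65 kt ≥ 30 kt ⇒ rapid intensification.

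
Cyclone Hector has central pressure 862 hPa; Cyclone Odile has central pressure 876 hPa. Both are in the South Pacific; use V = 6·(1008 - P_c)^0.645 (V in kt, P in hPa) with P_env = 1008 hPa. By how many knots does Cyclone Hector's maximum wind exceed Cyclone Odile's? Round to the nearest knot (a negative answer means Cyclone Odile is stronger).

Cyclone Hector: ΔP = 146; V ≈ 6 × 146^0.645 ≈ 149.33 kt.
Cyclone Odile: ΔP = 132; V ≈ 6 × 132^0.645 ≈ 139.93 kt.
Difference ≈ 149.33 − 139.93 = 9.40 → 9 kt.

9 kt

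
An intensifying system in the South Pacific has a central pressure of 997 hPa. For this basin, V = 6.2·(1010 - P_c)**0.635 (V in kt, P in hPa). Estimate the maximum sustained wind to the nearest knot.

32 kt

ΔP = 1010 − 997 = 13 hPa.
13^0.635 ≈ 5.097.
V ≈ 6.2 × 5.097 ≈ 31.6 kt.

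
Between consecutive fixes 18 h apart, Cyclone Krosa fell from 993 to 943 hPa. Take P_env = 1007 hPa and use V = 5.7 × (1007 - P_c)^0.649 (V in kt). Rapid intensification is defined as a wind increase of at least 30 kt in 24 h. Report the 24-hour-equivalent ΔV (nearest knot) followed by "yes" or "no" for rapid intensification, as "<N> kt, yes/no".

V₁: ΔP = 14, V ≈ 5.7 × 14^0.649 ≈ 31.60 kt.
V₂: ΔP = 64, V ≈ 5.7 × 64^0.649 ≈ 84.74 kt.
ΔV over 18 h = 53.14 kt → 24 h equivalent = 53.14 × 24/18 ≈ 70.85 kt.
71 kt ≥ 30 kt ⇒ rapid intensification.

71 kt, yes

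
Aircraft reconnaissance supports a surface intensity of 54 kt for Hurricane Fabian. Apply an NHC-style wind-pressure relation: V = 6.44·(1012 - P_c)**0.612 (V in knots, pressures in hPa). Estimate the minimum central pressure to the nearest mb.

ΔP = (V / 6.44)^(1/0.612) = (54/6.44)^1.634.
54/6.44 = 8.385; 8.385^1.634 ≈ 32.28 mb.
P_c = 1012 − 32.28 = 979.72 ≈ 980 mb.

980 mb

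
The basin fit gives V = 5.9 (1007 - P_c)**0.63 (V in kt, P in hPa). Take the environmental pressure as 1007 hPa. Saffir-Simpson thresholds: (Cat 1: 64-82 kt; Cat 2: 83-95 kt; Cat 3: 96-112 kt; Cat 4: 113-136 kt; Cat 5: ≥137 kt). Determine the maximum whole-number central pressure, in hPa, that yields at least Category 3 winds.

923 hPa

Category 3 begins at V = 96 kt.
Required ΔP = (96/5.9)^(1/0.63) = 16.271^1.587 ≈ 83.73 hPa.
P_c ≤ 1007 − 83.73 = 923.27, so the highest integer P_c is 923 hPa.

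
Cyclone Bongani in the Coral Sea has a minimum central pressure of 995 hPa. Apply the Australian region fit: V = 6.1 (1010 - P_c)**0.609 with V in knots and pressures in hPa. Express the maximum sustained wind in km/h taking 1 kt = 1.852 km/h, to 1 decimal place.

ΔP = 1010 − 995 = 15 hPa.
V ≈ 6.1 × 15^0.609 = 6.1 × 5.203 ≈ 31.737 kt.
31.737 × 1.852 ≈ 58.78 km/h → 58.8 km/h.

58.8 km/h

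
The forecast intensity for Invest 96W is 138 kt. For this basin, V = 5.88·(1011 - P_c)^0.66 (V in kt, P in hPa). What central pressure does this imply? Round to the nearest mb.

892 mb

ΔP = (V / 5.88)^(1/0.66) = (138/5.88)^1.515.
138/5.88 = 23.469; 23.469^1.515 ≈ 119.27 mb.
P_c = 1011 − 119.27 = 891.73 ≈ 892 mb.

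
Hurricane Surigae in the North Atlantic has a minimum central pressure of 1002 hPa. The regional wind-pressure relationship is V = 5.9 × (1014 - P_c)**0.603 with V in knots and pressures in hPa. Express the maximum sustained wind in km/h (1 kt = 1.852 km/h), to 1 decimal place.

48.9 km/h

ΔP = 1014 − 1002 = 12 hPa.
V ≈ 5.9 × 12^0.603 = 5.9 × 4.475 ≈ 26.400 kt.
26.400 × 1.852 ≈ 48.89 km/h → 48.9 km/h.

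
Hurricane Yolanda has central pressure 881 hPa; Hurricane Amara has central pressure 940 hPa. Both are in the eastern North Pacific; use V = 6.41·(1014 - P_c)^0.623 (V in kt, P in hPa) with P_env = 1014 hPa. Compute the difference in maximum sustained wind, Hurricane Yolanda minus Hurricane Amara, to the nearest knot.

Hurricane Yolanda: ΔP = 133; V ≈ 6.41 × 133^0.623 ≈ 134.90 kt.
Hurricane Amara: ΔP = 74; V ≈ 6.41 × 74^0.623 ≈ 93.62 kt.
Difference ≈ 134.90 − 93.62 = 41.28 → 41 kt.

41 kt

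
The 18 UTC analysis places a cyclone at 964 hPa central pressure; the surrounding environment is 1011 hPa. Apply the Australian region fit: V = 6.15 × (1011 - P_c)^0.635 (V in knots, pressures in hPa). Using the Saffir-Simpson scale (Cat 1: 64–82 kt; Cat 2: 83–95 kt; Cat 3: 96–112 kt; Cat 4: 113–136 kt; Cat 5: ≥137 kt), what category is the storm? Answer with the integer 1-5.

1

ΔP = 1011 − 964 = 47 hPa.
V ≈ 6.15 × 47^0.635 = 6.15 × 11.53 ≈ 71 kt.
71 kt falls in the Category 1 band.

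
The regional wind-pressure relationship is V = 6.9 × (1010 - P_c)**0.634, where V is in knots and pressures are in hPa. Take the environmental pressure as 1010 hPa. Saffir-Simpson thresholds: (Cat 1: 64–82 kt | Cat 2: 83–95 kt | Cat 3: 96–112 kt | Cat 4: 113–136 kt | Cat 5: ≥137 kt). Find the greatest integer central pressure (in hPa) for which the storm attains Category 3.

946 hPa

Category 3 begins at V = 96 kt.
Required ΔP = (96/6.9)^(1/0.634) = 13.913^1.577 ≈ 63.61 hPa.
P_c ≤ 1010 − 63.61 = 946.39, so the highest integer P_c is 946 hPa.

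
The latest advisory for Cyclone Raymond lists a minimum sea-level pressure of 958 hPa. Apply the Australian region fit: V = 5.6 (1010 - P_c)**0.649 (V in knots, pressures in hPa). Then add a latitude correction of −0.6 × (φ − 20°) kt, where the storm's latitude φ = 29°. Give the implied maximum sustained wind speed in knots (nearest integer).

ΔP = 1010 − 958 = 52 hPa.
52^0.649 ≈ 12.992.
V ≈ 5.6 × 12.992 ≈ 72.8 kt.
Latitude correction: −0.6 × (29 − 20) = -5.4 kt.
Corrected V ≈ 67.4 kt → 67 kt.

67 kt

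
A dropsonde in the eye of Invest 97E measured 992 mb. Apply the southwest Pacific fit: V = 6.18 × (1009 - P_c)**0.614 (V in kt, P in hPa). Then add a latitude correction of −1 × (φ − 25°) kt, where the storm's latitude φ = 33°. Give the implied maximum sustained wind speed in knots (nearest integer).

ΔP = 1009 − 992 = 17 mb.
17^0.614 ≈ 5.695.
V ≈ 6.18 × 5.695 ≈ 35.2 kt.
Latitude correction: −1 × (33 − 25) = -8 kt.
Corrected V ≈ 27.2 kt → 27 kt.

27 kt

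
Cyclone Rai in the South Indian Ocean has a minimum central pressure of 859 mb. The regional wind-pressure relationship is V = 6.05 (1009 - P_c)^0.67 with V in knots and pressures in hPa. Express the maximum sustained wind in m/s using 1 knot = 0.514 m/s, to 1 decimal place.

89.3 m/s

ΔP = 1009 − 859 = 150 mb.
V ≈ 6.05 × 150^0.67 = 6.05 × 28.707 ≈ 173.675 kt.
173.675 × 0.514 ≈ 89.27 m/s → 89.3 m/s.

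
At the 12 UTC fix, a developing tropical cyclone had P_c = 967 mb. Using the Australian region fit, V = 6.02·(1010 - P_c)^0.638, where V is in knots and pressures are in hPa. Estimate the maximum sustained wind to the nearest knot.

ΔP = 1010 − 967 = 43 mb.
43^0.638 ≈ 11.019.
V ≈ 6.02 × 11.019 ≈ 66.3 kt.

66 kt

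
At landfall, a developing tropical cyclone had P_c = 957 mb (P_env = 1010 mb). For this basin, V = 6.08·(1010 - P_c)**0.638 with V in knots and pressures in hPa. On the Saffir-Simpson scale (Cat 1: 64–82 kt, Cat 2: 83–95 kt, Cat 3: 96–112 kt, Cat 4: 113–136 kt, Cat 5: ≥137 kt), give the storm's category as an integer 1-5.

ΔP = 1010 − 957 = 53 mb.
V ≈ 6.08 × 53^0.638 = 6.08 × 12.59 ≈ 77 kt.
77 kt falls in the Category 1 band.

1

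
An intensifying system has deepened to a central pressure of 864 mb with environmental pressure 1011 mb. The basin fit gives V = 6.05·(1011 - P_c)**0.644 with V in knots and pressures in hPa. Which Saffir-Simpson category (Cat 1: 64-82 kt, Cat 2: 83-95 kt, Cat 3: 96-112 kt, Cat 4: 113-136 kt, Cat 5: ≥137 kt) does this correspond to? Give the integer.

5

ΔP = 1011 − 864 = 147 mb.
V ≈ 6.05 × 147^0.644 = 6.05 × 24.87 ≈ 150 kt.
150 kt falls in the Category 5 band.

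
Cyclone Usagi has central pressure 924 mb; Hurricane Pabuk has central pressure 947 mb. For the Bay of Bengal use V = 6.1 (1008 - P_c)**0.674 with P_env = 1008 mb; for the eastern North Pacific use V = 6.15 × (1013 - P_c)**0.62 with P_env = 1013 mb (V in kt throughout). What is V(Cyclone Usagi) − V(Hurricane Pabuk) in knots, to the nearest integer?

38 kt

Cyclone Usagi: ΔP = 84; V ≈ 6.1 × 84^0.674 ≈ 120.86 kt.
Hurricane Pabuk: ΔP = 66; V ≈ 6.15 × 66^0.62 ≈ 82.60 kt.
Difference ≈ 120.86 − 82.60 = 38.26 → 38 kt.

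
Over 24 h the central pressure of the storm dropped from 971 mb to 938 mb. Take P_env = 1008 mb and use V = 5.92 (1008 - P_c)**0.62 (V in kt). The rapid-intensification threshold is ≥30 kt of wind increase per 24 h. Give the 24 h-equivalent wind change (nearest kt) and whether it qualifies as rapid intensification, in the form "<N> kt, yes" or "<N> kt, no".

27 kt, no

V₁: ΔP = 37, V ≈ 5.92 × 37^0.62 ≈ 55.54 kt.
V₂: ΔP = 70, V ≈ 5.92 × 70^0.62 ≈ 82.47 kt.
ΔV over 24 h = 26.93 kt → 24 h equivalent = 26.93 × 24/24 ≈ 26.93 kt.
27 kt < 30 kt ⇒ not rapid intensification.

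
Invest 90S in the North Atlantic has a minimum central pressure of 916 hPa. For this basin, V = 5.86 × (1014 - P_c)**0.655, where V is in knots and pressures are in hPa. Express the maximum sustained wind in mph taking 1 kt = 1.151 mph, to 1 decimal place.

ΔP = 1014 − 916 = 98 hPa.
V ≈ 5.86 × 98^0.655 = 5.86 × 20.149 ≈ 118.073 kt.
118.073 × 1.151 ≈ 135.90 mph → 135.9 mph.

135.9 mph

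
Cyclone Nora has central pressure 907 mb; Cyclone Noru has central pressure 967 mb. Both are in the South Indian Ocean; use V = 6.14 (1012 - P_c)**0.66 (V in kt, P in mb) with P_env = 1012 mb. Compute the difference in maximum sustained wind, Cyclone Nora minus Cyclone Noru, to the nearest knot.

Cyclone Nora: ΔP = 105; V ≈ 6.14 × 105^0.66 ≈ 132.48 kt.
Cyclone Noru: ΔP = 45; V ≈ 6.14 × 45^0.66 ≈ 75.73 kt.
Difference ≈ 132.48 − 75.73 = 56.75 → 57 kt.

57 kt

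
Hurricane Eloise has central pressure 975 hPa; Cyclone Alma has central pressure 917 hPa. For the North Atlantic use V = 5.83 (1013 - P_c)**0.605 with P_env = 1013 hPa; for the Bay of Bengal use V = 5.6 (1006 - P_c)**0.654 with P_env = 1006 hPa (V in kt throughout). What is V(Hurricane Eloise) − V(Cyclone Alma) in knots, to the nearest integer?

-53 kt

Hurricane Eloise: ΔP = 38; V ≈ 5.83 × 38^0.605 ≈ 52.65 kt.
Cyclone Alma: ΔP = 89; V ≈ 5.6 × 89^0.654 ≈ 105.46 kt.
Difference ≈ 52.65 − 105.46 = -52.81 → -53 kt.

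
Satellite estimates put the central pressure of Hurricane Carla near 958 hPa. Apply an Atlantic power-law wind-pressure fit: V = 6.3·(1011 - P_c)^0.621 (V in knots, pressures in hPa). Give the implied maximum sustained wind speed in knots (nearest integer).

ΔP = 1011 − 958 = 53 hPa.
53^0.621 ≈ 11.770.
V ≈ 6.3 × 11.770 ≈ 74.2 kt.

74 kt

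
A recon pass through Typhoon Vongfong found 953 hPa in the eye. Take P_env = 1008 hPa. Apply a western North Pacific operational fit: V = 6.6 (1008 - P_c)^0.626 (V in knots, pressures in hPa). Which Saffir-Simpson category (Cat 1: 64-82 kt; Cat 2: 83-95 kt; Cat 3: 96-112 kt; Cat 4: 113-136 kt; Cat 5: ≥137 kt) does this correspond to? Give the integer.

ΔP = 1008 − 953 = 55 hPa.
V ≈ 6.6 × 55^0.626 = 6.6 × 12.29 ≈ 81 kt.
81 kt falls in the Category 1 band.

1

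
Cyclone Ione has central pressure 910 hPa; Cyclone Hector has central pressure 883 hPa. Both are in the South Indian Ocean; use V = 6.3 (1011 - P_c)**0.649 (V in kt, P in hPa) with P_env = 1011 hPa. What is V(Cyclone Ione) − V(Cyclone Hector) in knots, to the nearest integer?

Cyclone Ione: ΔP = 101; V ≈ 6.3 × 101^0.649 ≈ 125.93 kt.
Cyclone Hector: ΔP = 128; V ≈ 6.3 × 128^0.649 ≈ 146.87 kt.
Difference ≈ 125.93 − 146.87 = -20.94 → -21 kt.

-21 kt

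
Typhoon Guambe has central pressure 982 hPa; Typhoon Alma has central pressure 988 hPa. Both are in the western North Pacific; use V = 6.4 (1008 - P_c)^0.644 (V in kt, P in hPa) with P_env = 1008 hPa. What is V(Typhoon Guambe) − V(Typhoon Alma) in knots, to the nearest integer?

Typhoon Guambe: ΔP = 26; V ≈ 6.4 × 26^0.644 ≈ 52.17 kt.
Typhoon Alma: ΔP = 20; V ≈ 6.4 × 20^0.644 ≈ 44.06 kt.
Difference ≈ 52.17 − 44.06 = 8.11 → 8 kt.

8 kt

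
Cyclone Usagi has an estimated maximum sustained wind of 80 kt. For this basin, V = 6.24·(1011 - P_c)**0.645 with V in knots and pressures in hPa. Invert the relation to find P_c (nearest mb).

959 mb

ΔP = (V / 6.24)^(1/0.645) = (80/6.24)^1.550.
80/6.24 = 12.821; 12.821^1.550 ≈ 52.20 mb.
P_c = 1011 − 52.20 = 958.80 ≈ 959 mb.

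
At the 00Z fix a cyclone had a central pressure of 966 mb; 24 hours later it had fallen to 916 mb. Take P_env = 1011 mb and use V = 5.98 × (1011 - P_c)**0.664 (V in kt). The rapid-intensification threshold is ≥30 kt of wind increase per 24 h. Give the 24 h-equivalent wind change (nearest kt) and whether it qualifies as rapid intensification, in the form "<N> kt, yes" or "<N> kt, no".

48 kt, yes

V₁: ΔP = 45, V ≈ 5.98 × 45^0.664 ≈ 74.89 kt.
V₂: ΔP = 95, V ≈ 5.98 × 95^0.664 ≈ 123.00 kt.
ΔV over 24 h = 48.11 kt → 24 h equivalent = 48.11 × 24/24 ≈ 48.11 kt.
48 kt ≥ 30 kt ⇒ rapid intensification.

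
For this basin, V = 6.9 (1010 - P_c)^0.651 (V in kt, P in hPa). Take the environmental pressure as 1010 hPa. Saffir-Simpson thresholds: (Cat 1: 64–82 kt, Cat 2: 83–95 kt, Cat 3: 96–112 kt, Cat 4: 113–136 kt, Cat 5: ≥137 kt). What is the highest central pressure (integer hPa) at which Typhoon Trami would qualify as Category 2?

964 hPa

Category 2 begins at V = 83 kt.
Required ΔP = (83/6.9)^(1/0.651) = 12.029^1.536 ≈ 45.64 hPa.
P_c ≤ 1010 − 45.64 = 964.36, so the highest integer P_c is 964 hPa.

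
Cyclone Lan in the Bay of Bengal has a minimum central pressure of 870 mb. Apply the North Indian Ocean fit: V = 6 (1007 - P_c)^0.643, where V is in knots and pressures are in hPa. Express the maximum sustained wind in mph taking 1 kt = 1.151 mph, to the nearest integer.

ΔP = 1007 − 870 = 137 mb.
V ≈ 6 × 137^0.643 = 6 × 23.654 ≈ 141.926 kt.
141.926 × 1.151 ≈ 163.36 mph → 163 mph.

163 mph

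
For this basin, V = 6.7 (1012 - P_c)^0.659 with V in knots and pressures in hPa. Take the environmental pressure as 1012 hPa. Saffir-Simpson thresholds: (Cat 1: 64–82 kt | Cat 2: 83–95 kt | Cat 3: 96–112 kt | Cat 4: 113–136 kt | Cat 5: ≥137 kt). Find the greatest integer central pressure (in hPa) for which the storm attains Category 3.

955 hPa

Category 3 begins at V = 96 kt.
Required ΔP = (96/6.7)^(1/0.659) = 14.328^1.517 ≈ 56.82 hPa.
P_c ≤ 1012 − 56.82 = 955.18, so the highest integer P_c is 955 hPa.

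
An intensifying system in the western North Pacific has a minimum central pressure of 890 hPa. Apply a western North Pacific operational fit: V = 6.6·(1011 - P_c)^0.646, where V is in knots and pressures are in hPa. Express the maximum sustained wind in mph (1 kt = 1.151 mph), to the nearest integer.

168 mph

ΔP = 1011 − 890 = 121 hPa.
V ≈ 6.6 × 121^0.646 = 6.6 × 22.155 ≈ 146.226 kt.
146.226 × 1.151 ≈ 168.31 mph → 168 mph.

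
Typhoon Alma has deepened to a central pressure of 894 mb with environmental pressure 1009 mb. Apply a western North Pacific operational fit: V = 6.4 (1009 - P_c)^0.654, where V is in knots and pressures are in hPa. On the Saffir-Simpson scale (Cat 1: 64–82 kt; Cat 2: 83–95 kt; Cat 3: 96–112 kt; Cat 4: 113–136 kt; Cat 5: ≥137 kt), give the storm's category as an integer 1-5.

5

ΔP = 1009 − 894 = 115 mb.
V ≈ 6.4 × 115^0.654 = 6.4 × 22.27 ≈ 143 kt.
143 kt falls in the Category 5 band.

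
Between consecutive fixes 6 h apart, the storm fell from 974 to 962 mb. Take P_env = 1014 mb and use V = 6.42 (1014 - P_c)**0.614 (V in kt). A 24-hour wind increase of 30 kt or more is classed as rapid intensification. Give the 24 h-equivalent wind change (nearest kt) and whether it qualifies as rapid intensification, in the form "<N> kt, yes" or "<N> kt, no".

V₁: ΔP = 40, V ≈ 6.42 × 40^0.614 ≈ 61.83 kt.
V₂: ΔP = 52, V ≈ 6.42 × 52^0.614 ≈ 72.64 kt.
ΔV over 6 h = 10.81 kt → 24 h equivalent = 10.81 × 24/6 ≈ 43.24 kt.
43 kt ≥ 30 kt ⇒ rapid intensification.

43 kt, yes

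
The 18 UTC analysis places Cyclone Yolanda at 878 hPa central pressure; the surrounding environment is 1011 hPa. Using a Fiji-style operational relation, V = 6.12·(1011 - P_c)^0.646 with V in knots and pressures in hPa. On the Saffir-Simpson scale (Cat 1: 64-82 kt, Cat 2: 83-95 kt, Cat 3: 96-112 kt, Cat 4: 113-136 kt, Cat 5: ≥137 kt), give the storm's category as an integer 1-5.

ΔP = 1011 − 878 = 133 hPa.
V ≈ 6.12 × 133^0.646 = 6.12 × 23.55 ≈ 144 kt.
144 kt falls in the Category 5 band.

5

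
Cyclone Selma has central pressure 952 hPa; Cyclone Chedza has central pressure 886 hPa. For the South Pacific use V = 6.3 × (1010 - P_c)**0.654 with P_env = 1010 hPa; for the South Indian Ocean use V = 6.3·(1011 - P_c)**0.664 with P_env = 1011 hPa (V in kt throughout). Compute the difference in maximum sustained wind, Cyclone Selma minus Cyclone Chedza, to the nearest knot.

-66 kt

Cyclone Selma: ΔP = 58; V ≈ 6.3 × 58^0.654 ≈ 89.66 kt.
Cyclone Chedza: ΔP = 125; V ≈ 6.3 × 125^0.664 ≈ 155.49 kt.
Difference ≈ 89.66 − 155.49 = -65.83 → -66 kt.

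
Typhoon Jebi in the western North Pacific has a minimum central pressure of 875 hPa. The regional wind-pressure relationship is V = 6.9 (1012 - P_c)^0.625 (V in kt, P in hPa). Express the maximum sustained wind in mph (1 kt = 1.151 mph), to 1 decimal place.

ΔP = 1012 − 875 = 137 hPa.
V ≈ 6.9 × 137^0.625 = 6.9 × 21.650 ≈ 149.382 kt.
149.382 × 1.151 ≈ 171.94 mph → 171.9 mph.

171.9 mph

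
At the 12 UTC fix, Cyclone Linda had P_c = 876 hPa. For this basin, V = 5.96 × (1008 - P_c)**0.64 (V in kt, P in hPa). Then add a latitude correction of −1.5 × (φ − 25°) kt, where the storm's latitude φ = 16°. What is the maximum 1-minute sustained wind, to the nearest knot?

149 kt

ΔP = 1008 − 876 = 132 hPa.
132^0.64 ≈ 22.760.
V ≈ 5.96 × 22.760 ≈ 135.6 kt.
Latitude correction: −1.5 × (16 − 25) = 13.5 kt.
Corrected V ≈ 149.1 kt → 149 kt.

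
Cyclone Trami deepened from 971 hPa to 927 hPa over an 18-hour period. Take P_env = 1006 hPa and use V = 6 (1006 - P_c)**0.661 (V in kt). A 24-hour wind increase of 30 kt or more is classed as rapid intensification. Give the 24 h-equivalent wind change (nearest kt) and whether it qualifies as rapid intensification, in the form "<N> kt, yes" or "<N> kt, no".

60 kt, yes

V₁: ΔP = 35, V ≈ 6 × 35^0.661 ≈ 62.92 kt.
V₂: ΔP = 79, V ≈ 6 × 79^0.661 ≈ 107.77 kt.
ΔV over 18 h = 44.85 kt → 24 h equivalent = 44.85 × 24/18 ≈ 59.80 kt.
60 kt ≥ 30 kt ⇒ rapid intensification.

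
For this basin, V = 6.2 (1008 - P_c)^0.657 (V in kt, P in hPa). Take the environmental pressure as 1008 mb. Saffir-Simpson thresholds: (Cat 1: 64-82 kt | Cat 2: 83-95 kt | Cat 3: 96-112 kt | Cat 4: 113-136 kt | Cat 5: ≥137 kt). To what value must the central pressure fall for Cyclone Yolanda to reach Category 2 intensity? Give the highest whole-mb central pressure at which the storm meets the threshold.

Category 2 begins at V = 83 kt.
Required ΔP = (83/6.2)^(1/0.657) = 13.387^1.522 ≈ 51.87 mb.
P_c ≤ 1008 − 51.87 = 956.13, so the highest integer P_c is 956 mb.

956 mb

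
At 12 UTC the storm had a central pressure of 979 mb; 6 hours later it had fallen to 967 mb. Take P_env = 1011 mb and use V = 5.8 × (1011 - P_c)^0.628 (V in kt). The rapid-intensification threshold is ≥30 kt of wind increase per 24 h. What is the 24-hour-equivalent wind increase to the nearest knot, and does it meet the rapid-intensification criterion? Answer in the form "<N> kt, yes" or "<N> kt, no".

V₁: ΔP = 32, V ≈ 5.8 × 32^0.628 ≈ 51.13 kt.
V₂: ΔP = 44, V ≈ 5.8 × 44^0.628 ≈ 62.45 kt.
ΔV over 6 h = 11.32 kt → 24 h equivalent = 11.32 × 24/6 ≈ 45.28 kt.
45 kt ≥ 30 kt ⇒ rapid intensification.

45 kt, yes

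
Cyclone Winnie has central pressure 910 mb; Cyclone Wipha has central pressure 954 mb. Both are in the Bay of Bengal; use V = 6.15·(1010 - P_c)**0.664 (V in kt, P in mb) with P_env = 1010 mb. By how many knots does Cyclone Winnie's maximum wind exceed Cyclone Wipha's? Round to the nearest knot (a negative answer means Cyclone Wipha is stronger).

42 kt

Cyclone Winnie: ΔP = 100; V ≈ 6.15 × 100^0.664 ≈ 130.88 kt.
Cyclone Wipha: ΔP = 56; V ≈ 6.15 × 56^0.664 ≈ 89.06 kt.
Difference ≈ 130.88 − 89.06 = 41.82 → 42 kt.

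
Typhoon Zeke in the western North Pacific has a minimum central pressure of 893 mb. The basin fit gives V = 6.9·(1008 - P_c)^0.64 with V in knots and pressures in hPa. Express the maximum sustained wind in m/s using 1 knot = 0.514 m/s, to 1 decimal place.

ΔP = 1008 − 893 = 115 mb.
V ≈ 6.9 × 115^0.64 = 6.9 × 20.838 ≈ 143.779 kt.
143.779 × 0.514 ≈ 73.90 m/s → 73.9 m/s.

73.9 m/s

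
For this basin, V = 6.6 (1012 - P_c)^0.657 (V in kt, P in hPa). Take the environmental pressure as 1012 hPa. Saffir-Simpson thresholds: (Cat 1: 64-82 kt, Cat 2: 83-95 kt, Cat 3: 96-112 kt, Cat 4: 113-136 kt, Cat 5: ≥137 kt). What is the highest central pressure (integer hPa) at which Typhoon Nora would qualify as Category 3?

953 hPa

Category 3 begins at V = 96 kt.
Required ΔP = (96/6.6)^(1/0.657) = 14.545^1.522 ≈ 58.85 hPa.
P_c ≤ 1012 − 58.85 = 953.15, so the highest integer P_c is 953 hPa.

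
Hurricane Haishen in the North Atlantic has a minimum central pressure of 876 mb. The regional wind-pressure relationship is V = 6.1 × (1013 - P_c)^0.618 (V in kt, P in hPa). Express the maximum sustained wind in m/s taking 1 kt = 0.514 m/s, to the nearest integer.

ΔP = 1013 − 876 = 137 mb.
V ≈ 6.1 × 137^0.618 = 6.1 × 20.917 ≈ 127.592 kt.
127.592 × 0.514 ≈ 65.58 m/s → 66 m/s.

66 m/s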